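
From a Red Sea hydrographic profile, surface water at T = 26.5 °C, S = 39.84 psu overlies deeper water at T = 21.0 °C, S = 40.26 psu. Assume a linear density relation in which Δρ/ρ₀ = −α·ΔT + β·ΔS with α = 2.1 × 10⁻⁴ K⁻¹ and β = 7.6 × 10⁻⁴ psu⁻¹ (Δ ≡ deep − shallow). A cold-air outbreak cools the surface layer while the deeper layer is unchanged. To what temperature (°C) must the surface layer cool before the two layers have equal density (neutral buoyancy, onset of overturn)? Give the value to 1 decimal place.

Neutral buoyancy requires Δρ = 0, i.e. −α(T_deep − T_surf′) + β(S_deep − S_surf) = 0.
T_surf′ = T_deep − (β/α)·ΔS = 21.0 − (7.6 × 10⁻⁴/2.1 × 10⁻⁴)·(+0.42) = 19.480 °C.
Cooling required: 26.5 − (19.480) = 7.020 °C.

19.5 °C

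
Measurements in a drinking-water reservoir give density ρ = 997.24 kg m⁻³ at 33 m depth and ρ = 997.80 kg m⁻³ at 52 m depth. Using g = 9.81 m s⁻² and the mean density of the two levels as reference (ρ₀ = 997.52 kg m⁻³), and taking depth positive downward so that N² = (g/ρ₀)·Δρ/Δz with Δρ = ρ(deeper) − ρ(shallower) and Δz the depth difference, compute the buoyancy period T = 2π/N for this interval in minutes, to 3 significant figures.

6.15 min

Δρ = 997.80 − 997.24 = 0.56 kg m⁻³ over Δz = 52 − 33 = 19 m.
N² = (9.81/997.52) × (0.56/19) = 2.8986 × 10⁻⁴ s⁻².
N = √(2.8986 × 10⁻⁴) = 0.017025 rad s⁻¹, so T = 2π/N = 369.06 s = 6.1510 min ≈ 6.15 min.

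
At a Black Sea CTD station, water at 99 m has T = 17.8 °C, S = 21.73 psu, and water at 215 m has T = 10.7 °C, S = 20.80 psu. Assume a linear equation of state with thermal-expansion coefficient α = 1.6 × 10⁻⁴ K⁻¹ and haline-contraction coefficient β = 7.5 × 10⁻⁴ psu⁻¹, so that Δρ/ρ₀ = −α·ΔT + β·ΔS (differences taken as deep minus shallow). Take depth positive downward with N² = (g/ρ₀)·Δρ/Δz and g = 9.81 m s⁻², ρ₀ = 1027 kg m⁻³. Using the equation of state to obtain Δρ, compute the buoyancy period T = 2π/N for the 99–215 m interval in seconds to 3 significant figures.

1.03 × 10³ s

ΔT = -7.1 K, ΔS = -0.93 psu (deep − shallow).
Δρ/ρ₀ = −αΔT + βΔS = 1.136 × 10⁻³ − 6.975 × 10⁻⁴ = 4.385 × 10⁻⁴, so Δρ ≈ 0.4503 kg m⁻³.
N² = (g/ρ₀)·Δρ/Δz = g·(Δρ/ρ₀)/Δz = 9.81 × 4.385 × 10⁻⁴ / 116 = 3.7083 × 10⁻⁵ s⁻².
N = √(3.7083 × 10⁻⁵) = 6.0896 × 10⁻³ rad s⁻¹ → T = 2π/N = 1.0318 × 10³ s ≈ 1.03 × 10³ s.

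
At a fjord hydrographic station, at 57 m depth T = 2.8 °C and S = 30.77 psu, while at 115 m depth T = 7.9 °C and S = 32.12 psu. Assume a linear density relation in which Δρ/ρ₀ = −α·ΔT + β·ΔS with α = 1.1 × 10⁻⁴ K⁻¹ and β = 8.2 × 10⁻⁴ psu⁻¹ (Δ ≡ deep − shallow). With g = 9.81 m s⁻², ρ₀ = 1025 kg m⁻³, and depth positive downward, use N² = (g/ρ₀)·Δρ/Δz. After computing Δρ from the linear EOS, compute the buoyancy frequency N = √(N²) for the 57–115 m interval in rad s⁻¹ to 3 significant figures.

9.61 × 10⁻³ rad s⁻¹

ΔT = +5.1 K, ΔS = +1.35 psu (deep − shallow).
Δρ/ρ₀ = −αΔT + βΔS = -5.61 × 10⁻⁴ + 1.107 × 10⁻³ = 5.46 × 10⁻⁴, so Δρ ≈ 0.5597 kg m⁻³.
N² = (g/ρ₀)·Δρ/Δz = g·(Δρ/ρ₀)/Δz = 9.81 × 5.46 × 10⁻⁴ / 58 = 9.2349 × 10⁻⁵ s⁻².
N = √(9.2349 × 10⁻⁵) = 9.6098 × 10⁻³ rad s⁻¹ ≈ 9.61 × 10⁻³ rad s⁻¹.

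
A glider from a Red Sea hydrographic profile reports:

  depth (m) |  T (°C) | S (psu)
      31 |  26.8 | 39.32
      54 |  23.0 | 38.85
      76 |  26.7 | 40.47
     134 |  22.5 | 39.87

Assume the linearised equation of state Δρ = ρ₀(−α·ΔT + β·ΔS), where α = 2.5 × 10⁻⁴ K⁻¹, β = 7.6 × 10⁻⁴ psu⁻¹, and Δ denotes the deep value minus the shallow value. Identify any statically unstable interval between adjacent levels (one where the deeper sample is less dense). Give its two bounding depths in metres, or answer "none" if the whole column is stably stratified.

Evaluate Δρ/ρ₀ = −αΔT + βΔS across each adjacent pair:
  31–54 m: −αΔT+βΔS = −(2.5 × 10⁻⁴)(-3.8)+(7.6 × 10⁻⁴)(-0.47) = 5.9 × 10⁻⁴ → stable
  54–76 m: −αΔT+βΔS = −(2.5 × 10⁻⁴)(+3.7)+(7.6 × 10⁻⁴)(+1.62) = 3.1 × 10⁻⁴ → stable
  76–134 m: −αΔT+βΔS = −(2.5 × 10⁻⁴)(-4.2)+(7.6 × 10⁻⁴)(-0.60) = 5.9 × 10⁻⁴ → stable
Every interval has Δρ > 0: the column is stably stratified throughout.

none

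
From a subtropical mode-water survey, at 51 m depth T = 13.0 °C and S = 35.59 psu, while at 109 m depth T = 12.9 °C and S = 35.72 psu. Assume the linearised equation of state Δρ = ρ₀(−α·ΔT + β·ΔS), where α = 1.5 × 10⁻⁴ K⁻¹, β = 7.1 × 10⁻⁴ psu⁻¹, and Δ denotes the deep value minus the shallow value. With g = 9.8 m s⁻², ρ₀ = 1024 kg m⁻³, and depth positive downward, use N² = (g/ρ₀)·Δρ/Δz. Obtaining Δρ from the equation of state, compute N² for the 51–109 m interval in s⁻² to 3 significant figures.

ΔT = -0.1 K, ΔS = +0.13 psu (deep − shallow).
Δρ/ρ₀ = −αΔT + βΔS = 1.50 × 10⁻⁵ + 9.23 × 10⁻⁵ = 1.073 × 10⁻⁴, so Δρ ≈ 0.1099 kg m⁻³.
N² = (g/ρ₀)·Δρ/Δz = g·(Δρ/ρ₀)/Δz = 9.8 × 1.073 × 10⁻⁴ / 58 = 1.8130 × 10⁻⁵ s⁻² ≈ 1.81 × 10⁻⁵ s⁻².

1.81 × 10⁻⁵ s⁻²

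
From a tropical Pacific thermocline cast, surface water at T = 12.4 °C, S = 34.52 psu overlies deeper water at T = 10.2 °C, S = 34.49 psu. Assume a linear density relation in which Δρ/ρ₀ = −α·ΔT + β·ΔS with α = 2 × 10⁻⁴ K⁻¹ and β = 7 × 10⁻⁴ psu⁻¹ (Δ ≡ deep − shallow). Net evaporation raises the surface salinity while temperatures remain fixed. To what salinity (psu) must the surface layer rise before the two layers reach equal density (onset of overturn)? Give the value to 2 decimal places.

35.12 psu

Neutral buoyancy requires −α(T_deep − T_surf) + β(S_deep − S_surf′) = 0.
S_surf′ = S_deep − (α/β)·ΔT = 34.49 − (2 × 10⁻⁴/7 × 10⁻⁴)·(-2.2) = 35.1186 psu.
Increase required: 35.1186 − 34.52 = 0.5986 psu.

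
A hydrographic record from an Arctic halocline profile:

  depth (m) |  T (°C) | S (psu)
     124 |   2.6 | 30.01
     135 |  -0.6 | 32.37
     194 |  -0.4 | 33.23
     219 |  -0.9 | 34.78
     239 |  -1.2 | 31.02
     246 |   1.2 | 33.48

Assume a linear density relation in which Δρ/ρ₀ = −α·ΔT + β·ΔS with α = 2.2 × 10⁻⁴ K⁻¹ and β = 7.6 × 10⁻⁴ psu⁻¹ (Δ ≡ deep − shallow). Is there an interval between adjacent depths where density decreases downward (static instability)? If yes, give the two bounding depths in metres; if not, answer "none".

Evaluate Δρ/ρ₀ = −αΔT + βΔS across each adjacent pair:
  124–135 m: −αΔT+βΔS = −(2.2 × 10⁻⁴)(-3.2)+(7.6 × 10⁻⁴)(+2.36) = 2.5 × 10⁻³ → stable
  135–194 m: −αΔT+βΔS = −(2.2 × 10⁻⁴)(+0.2)+(7.6 × 10⁻⁴)(+0.86) = 6.1 × 10⁻⁴ → stable
  194–219 m: −αΔT+βΔS = −(2.2 × 10⁻⁴)(-0.5)+(7.6 × 10⁻⁴)(+1.55) = 1.3 × 10⁻³ → stable
  219–239 m: −αΔT+βΔS = −(2.2 × 10⁻⁴)(-0.3)+(7.6 × 10⁻⁴)(-3.76) = -2.8 × 10⁻³ → UNSTABLE
  239–246 m: −αΔT+βΔS = −(2.2 × 10⁻⁴)(+2.4)+(7.6 × 10⁻⁴)(+2.46) = 1.3 × 10⁻³ → stable
The 219–239 m interval has Δρ < 0: lighter water underlies denser water.

219–239 m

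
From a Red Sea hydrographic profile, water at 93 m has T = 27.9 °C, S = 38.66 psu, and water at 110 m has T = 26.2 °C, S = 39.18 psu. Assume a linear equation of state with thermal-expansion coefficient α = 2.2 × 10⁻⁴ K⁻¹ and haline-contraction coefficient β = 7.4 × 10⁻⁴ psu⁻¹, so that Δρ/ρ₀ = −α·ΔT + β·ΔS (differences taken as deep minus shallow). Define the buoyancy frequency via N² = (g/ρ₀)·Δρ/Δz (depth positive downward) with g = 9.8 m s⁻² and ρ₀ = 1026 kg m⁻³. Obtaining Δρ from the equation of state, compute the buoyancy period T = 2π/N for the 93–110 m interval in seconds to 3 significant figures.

300 s

ΔT = -1.7 K, ΔS = +0.52 psu (deep − shallow).
Δρ/ρ₀ = −αΔT + βΔS = 3.74 × 10⁻⁴ + 3.848 × 10⁻⁴ = 7.588 × 10⁻⁴, so Δρ ≈ 0.7785 kg m⁻³.
N² = (g/ρ₀)·Δρ/Δz = g·(Δρ/ρ₀)/Δz = 9.8 × 7.588 × 10⁻⁴ / 17 = 4.3743 × 10⁻⁴ s⁻².
N = √(4.3743 × 10⁻⁴) = 0.020915 rad s⁻¹ → T = 2π/N = 300.42 s ≈ 300 s.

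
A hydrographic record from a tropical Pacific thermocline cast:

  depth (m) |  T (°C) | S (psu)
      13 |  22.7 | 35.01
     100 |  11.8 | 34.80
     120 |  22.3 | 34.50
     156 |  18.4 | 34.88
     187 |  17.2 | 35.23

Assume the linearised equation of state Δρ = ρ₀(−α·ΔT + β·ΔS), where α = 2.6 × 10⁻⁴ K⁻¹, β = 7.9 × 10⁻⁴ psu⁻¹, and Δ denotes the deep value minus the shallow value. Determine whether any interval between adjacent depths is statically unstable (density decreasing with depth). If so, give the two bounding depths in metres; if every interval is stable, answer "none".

Evaluate Δρ/ρ₀ = −αΔT + βΔS across each adjacent pair:
  13–100 m: −αΔT+βΔS = −(2.6 × 10⁻⁴)(-10.9)+(7.9 × 10⁻⁴)(-0.21) = 2.7 × 10⁻³ → stable
  100–120 m: −αΔT+βΔS = −(2.6 × 10⁻⁴)(+10.5)+(7.9 × 10⁻⁴)(-0.30) = -3.0 × 10⁻³ → UNSTABLE
  120–156 m: −αΔT+βΔS = −(2.6 × 10⁻⁴)(-3.9)+(7.9 × 10⁻⁴)(+0.38) = 1.3 × 10⁻³ → stable
  156–187 m: −αΔT+βΔS = −(2.6 × 10⁻⁴)(-1.2)+(7.9 × 10⁻⁴)(+0.35) = 5.9 × 10⁻⁴ → stable
The 100–120 m interval has Δρ < 0: lighter water underlies denser water.

100–120 m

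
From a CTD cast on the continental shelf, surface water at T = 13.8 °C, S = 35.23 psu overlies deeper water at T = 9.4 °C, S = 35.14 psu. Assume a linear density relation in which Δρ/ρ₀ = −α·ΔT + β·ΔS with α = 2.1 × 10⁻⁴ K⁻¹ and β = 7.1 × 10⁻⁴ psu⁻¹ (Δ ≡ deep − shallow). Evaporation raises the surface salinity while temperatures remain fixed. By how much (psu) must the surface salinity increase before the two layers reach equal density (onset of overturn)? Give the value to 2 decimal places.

Neutral buoyancy requires −α(T_deep − T_surf) + β(S_deep − S_surf′) = 0.
S_surf′ = S_deep − (α/β)·ΔT = 35.14 − (2.1 × 10⁻⁴/7.1 × 10⁻⁴)·(-4.4) = 36.4414 psu.
Increase required: 36.4414 − 35.23 = 1.2114 psu.

1.21 psu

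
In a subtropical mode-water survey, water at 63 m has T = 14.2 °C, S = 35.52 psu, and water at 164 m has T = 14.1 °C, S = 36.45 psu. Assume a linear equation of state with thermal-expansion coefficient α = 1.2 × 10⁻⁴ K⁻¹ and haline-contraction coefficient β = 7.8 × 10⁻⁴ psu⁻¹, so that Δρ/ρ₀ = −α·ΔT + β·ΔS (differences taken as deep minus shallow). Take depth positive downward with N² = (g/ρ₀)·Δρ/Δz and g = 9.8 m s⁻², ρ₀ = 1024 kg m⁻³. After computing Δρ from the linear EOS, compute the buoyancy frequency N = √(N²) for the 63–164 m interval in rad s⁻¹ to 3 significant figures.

8.46 × 10⁻³ rad s⁻¹

ΔT = -0.1 K, ΔS = +0.93 psu (deep − shallow).
Δρ/ρ₀ = −αΔT + βΔS = 1.20 × 10⁻⁵ + 7.254 × 10⁻⁴ = 7.374 × 10⁻⁴, so Δρ ≈ 0.7551 kg m⁻³.
N² = (g/ρ₀)·Δρ/Δz = g·(Δρ/ρ₀)/Δz = 9.8 × 7.374 × 10⁻⁴ / 101 = 7.1550 × 10⁻⁵ s⁻².
N = √(7.1550 × 10⁻⁵) = 8.4587 × 10⁻³ rad s⁻¹ ≈ 8.46 × 10⁻³ rad s⁻¹.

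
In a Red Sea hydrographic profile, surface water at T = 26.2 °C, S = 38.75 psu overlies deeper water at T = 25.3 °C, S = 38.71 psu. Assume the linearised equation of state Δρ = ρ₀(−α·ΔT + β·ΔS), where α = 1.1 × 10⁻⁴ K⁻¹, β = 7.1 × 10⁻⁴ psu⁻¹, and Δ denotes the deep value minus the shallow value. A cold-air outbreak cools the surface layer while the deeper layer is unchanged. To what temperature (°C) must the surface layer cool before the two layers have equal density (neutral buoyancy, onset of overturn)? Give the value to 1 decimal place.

Neutral buoyancy requires Δρ = 0, i.e. −α(T_deep − T_surf′) + β(S_deep − S_surf) = 0.
T_surf′ = T_deep − (β/α)·ΔS = 25.3 − (7.1 × 10⁻⁴/1.1 × 10⁻⁴)·(-0.04) = 25.558 °C.
Cooling required: 26.2 − (25.558) = 0.642 °C.

25.6 °C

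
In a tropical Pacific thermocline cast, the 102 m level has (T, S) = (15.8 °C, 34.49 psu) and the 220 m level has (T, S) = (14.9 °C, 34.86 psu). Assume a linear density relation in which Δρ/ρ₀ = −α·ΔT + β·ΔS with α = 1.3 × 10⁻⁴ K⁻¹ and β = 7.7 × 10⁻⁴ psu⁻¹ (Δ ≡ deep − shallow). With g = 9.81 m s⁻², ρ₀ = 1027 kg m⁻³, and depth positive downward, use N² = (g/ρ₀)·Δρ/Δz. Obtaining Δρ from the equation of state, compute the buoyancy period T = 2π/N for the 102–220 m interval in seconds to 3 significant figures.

1.09 × 10³ s

ΔT = -0.9 K, ΔS = +0.37 psu (deep − shallow).
Δρ/ρ₀ = −αΔT + βΔS = 1.17 × 10⁻⁴ + 2.849 × 10⁻⁴ = 4.019 × 10⁻⁴, so Δρ ≈ 0.4128 kg m⁻³.
N² = (g/ρ₀)·Δρ/Δz = g·(Δρ/ρ₀)/Δz = 9.81 × 4.019 × 10⁻⁴ / 118 = 3.3412 × 10⁻⁵ s⁻².
N = √(3.3412 × 10⁻⁵) = 5.7803 × 10⁻³ rad s⁻¹ → T = 2π/N = 1.0870 × 10³ s ≈ 1.09 × 10³ s.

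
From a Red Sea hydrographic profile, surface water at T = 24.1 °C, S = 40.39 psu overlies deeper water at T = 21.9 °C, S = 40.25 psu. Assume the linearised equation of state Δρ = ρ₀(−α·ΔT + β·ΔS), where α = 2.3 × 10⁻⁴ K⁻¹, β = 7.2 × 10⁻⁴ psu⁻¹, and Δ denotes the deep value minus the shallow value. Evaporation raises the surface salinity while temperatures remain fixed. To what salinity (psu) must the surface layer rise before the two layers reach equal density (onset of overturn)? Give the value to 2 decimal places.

Neutral buoyancy requires −α(T_deep − T_surf) + β(S_deep − S_surf′) = 0.
S_surf′ = S_deep − (α/β)·ΔT = 40.25 − (2.3 × 10⁻⁴/7.2 × 10⁻⁴)·(-2.2) = 40.9528 psu.
Increase required: 40.9528 − 40.39 = 0.5628 psu.

40.95 psu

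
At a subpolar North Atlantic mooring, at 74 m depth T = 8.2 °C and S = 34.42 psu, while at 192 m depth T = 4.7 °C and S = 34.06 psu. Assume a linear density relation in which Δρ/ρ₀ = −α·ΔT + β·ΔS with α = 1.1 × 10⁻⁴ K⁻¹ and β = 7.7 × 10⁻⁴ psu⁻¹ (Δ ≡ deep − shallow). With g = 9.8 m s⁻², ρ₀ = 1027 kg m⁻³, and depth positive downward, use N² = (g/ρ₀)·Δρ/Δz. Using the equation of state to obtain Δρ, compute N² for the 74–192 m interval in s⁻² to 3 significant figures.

ΔT = -3.5 K, ΔS = -0.36 psu (deep − shallow).
Δρ/ρ₀ = −αΔT + βΔS = 3.85 × 10⁻⁴ − 2.772 × 10⁻⁴ = 1.078 × 10⁻⁴, so Δρ ≈ 0.1107 kg m⁻³.
N² = (g/ρ₀)·Δρ/Δz = g·(Δρ/ρ₀)/Δz = 9.8 × 1.078 × 10⁻⁴ / 118 = 8.9529 × 10⁻⁶ s⁻² ≈ 8.95 × 10⁻⁶ s⁻².

8.95 × 10⁻⁶ s⁻²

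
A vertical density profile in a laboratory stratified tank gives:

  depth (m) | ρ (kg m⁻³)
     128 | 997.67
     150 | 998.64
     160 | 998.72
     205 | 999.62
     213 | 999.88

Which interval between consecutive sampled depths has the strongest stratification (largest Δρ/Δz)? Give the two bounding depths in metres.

128–150 m

Compute the density gradient over each adjacent pair:
  128–150 m: Δρ/Δz = 0.97/22 = 0.044 kg m⁻⁴
  150–160 m: Δρ/Δz = 0.08/10 = 8.0 × 10⁻³ kg m⁻⁴
  160–205 m: Δρ/Δz = 0.90/45 = 0.020 kg m⁻⁴
  205–213 m: Δρ/Δz = 0.26/8 = 0.033 kg m⁻⁴
The largest gradient is in the 128–150 m interval — the pycnocline.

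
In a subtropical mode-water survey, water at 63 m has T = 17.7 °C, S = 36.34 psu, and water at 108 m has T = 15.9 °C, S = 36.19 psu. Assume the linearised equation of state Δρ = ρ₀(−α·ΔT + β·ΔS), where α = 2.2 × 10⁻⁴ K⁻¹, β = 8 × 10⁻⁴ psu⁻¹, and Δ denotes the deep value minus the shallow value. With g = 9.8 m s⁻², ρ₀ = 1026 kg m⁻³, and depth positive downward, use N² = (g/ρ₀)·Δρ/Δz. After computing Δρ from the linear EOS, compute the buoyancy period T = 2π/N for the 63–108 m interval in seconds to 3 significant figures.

810 s

ΔT = -1.8 K, ΔS = -0.15 psu (deep − shallow).
Δρ/ρ₀ = −αΔT + βΔS = 3.96 × 10⁻⁴ − 1.20 × 10⁻⁴ = 2.76 × 10⁻⁴, so Δρ ≈ 0.2832 kg m⁻³.
N² = (g/ρ₀)·Δρ/Δz = g·(Δρ/ρ₀)/Δz = 9.8 × 2.76 × 10⁻⁴ / 45 = 6.0107 × 10⁻⁵ s⁻².
N = √(6.0107 × 10⁻⁵) = 7.7529 × 10⁻³ rad s⁻¹ → T = 2π/N = 810.43 s ≈ 810 s.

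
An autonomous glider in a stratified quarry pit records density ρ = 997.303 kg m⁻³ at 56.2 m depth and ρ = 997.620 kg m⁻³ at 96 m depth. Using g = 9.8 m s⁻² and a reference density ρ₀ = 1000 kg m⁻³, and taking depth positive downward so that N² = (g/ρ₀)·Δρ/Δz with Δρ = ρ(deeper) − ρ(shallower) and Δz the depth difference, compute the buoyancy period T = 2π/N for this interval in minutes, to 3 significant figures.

11.9 min

Δρ = 997.620 − 997.303 = 0.317 kg m⁻³ over Δz = 96 − 56.2 = 39.8 m.
N² = (9.8/1000) × (0.317/39.8) = 7.8055 × 10⁻⁵ s⁻².
N = √(7.8055 × 10⁻⁵) = 8.8349 × 10⁻³ rad s⁻¹, so T = 2π/N = 711.18 s = 11.853 min ≈ 11.9 min.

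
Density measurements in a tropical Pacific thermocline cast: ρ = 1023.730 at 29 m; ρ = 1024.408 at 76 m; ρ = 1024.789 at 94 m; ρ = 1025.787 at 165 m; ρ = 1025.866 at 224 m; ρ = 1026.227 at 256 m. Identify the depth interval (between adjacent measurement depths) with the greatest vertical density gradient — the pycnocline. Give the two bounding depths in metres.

Compute the density gradient over each adjacent pair:
  29–76 m: Δρ/Δz = 0.678/47 = 0.014 kg m⁻⁴
  76–94 m: Δρ/Δz = 0.381/18 = 0.021 kg m⁻⁴
  94–165 m: Δρ/Δz = 0.998/71 = 0.014 kg m⁻⁴
  165–224 m: Δρ/Δz = 0.079/59 = 1.3 × 10⁻³ kg m⁻⁴
  224–256 m: Δρ/Δz = 0.361/32 = 0.011 kg m⁻⁴
The largest gradient is in the 76–94 m interval — the pycnocline.

76–94 m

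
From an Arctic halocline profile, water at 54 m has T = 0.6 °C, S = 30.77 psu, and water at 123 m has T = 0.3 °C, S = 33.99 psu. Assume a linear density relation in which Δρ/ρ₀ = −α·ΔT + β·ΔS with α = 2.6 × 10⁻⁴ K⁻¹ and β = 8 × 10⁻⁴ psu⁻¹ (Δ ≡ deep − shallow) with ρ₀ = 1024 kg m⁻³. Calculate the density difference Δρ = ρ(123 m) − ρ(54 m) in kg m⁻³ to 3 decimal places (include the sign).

+2.718 kg m⁻³

ΔT = -0.3 K, ΔS = +3.22 psu (deep − shallow).
Δρ/ρ₀ = −(2.6 × 10⁻⁴)(-0.3) + (8 × 10⁻⁴)(+3.22) = 2.654 × 10⁻³.
Δρ = 1024 × (2.654 × 10⁻³) = +2.718 kg m⁻³.
Positive Δρ: denser below, stable.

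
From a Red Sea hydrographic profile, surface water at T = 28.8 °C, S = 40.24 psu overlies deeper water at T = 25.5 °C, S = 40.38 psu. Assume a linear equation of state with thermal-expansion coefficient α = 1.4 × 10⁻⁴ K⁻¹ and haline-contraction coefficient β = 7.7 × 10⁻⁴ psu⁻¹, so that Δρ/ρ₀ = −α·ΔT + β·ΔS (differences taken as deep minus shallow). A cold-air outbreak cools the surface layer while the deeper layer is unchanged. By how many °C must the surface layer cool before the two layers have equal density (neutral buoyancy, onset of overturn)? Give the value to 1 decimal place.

4.1 °C

Neutral buoyancy requires Δρ = 0, i.e. −α(T_deep − T_surf′) + β(S_deep − S_surf) = 0.
T_surf′ = T_deep − (β/α)·ΔS = 25.5 − (7.7 × 10⁻⁴/1.4 × 10⁻⁴)·(+0.14) = 24.730 °C.
Cooling required: 28.8 − (24.730) = 4.070 °C.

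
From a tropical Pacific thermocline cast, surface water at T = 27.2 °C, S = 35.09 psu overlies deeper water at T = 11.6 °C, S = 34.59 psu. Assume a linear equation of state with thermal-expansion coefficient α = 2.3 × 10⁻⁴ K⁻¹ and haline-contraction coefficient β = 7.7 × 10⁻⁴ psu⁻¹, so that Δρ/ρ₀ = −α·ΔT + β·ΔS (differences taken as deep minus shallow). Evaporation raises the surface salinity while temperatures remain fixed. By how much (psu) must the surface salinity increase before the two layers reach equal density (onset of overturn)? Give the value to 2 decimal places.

Neutral buoyancy requires −α(T_deep − T_surf) + β(S_deep − S_surf′) = 0.
S_surf′ = S_deep − (α/β)·ΔT = 34.59 − (2.3 × 10⁻⁴/7.7 × 10⁻⁴)·(-15.6) = 39.2497 psu.
Increase required: 39.2497 − 35.09 = 4.1597 psu.

4.16 psu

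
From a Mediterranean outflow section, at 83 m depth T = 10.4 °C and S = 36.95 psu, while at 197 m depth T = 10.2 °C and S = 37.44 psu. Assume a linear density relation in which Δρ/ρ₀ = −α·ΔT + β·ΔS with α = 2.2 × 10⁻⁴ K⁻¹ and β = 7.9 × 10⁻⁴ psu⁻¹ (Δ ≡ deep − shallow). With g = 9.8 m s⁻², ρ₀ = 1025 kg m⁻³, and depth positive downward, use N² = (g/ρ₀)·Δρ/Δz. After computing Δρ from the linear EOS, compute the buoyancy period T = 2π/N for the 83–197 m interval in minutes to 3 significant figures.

17.2 min

ΔT = -0.2 K, ΔS = +0.49 psu (deep − shallow).
Δρ/ρ₀ = −αΔT + βΔS = 4.40 × 10⁻⁵ + 3.871 × 10⁻⁴ = 4.311 × 10⁻⁴, so Δρ ≈ 0.4419 kg m⁻³.
N² = (g/ρ₀)·Δρ/Δz = g·(Δρ/ρ₀)/Δz = 9.8 × 4.311 × 10⁻⁴ / 114 = 3.7059 × 10⁻⁵ s⁻².
N = √(3.7059 × 10⁻⁵) = 6.0876 × 10⁻³ rad s⁻¹ → T = 2π/N = 1.0321 × 10³ s = 17.202 min ≈ 17.2 min.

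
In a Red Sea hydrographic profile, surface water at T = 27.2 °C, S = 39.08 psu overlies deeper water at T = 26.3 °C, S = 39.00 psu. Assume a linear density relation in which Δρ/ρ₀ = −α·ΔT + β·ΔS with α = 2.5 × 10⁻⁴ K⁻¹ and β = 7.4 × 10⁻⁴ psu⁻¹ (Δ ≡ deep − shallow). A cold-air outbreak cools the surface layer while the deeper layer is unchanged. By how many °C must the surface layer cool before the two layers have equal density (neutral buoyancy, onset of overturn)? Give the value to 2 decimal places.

0.66 °C

Neutral buoyancy requires Δρ = 0, i.e. −α(T_deep − T_surf′) + β(S_deep − S_surf) = 0.
T_surf′ = T_deep − (β/α)·ΔS = 26.3 − (7.4 × 10⁻⁴/2.5 × 10⁻⁴)·(-0.08) = 26.5368 °C.
Cooling required: 27.2 − (26.5368) = 0.6632 °C.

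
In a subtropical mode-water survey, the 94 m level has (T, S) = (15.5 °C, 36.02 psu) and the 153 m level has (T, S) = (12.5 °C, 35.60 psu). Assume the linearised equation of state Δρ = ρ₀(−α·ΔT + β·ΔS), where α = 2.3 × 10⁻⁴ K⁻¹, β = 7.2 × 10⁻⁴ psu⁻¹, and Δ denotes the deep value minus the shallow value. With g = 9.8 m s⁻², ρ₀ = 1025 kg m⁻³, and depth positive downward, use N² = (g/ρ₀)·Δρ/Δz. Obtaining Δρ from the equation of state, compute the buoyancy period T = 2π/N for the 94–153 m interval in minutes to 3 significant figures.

13.1 min

ΔT = -3.0 K, ΔS = -0.42 psu (deep − shallow).
Δρ/ρ₀ = −αΔT + βΔS = 6.90 × 10⁻⁴ − 3.024 × 10⁻⁴ = 3.876 × 10⁻⁴, so Δρ ≈ 0.3973 kg m⁻³.
N² = (g/ρ₀)·Δρ/Δz = g·(Δρ/ρ₀)/Δz = 9.8 × 3.876 × 10⁻⁴ / 59 = 6.4381 × 10⁻⁵ s⁻².
N = √(6.4381 × 10⁻⁵) = 8.0238 × 10⁻³ rad s⁻¹ → T = 2π/N = 783.07 s = 13.051 min ≈ 13.1 min.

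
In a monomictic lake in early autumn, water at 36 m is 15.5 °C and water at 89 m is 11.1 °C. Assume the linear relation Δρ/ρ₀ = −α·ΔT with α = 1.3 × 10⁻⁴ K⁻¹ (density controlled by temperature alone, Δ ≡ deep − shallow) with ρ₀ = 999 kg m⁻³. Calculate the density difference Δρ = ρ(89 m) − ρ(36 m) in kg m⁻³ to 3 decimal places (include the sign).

+0.571 kg m⁻³

ΔT = -4.4 K, Δρ/ρ₀ = −αΔT = 5.72 × 10⁻⁴.
Δρ = 999 × (5.72 × 10⁻⁴) = +0.571 kg m⁻³.
Positive Δρ: denser below, stable.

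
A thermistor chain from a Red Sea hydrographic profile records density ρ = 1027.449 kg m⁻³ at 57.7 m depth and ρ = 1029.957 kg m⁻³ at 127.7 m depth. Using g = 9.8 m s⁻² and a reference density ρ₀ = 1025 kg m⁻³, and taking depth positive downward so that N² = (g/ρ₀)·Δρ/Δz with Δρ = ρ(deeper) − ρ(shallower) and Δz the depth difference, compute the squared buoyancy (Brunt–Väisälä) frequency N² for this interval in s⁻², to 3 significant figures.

3.43 × 10⁻⁴ s⁻²

Δρ = 1029.957 − 1027.449 = 2.508 kg m⁻³ over Δz = 127.7 − 57.7 = 70 m.
N² = (9.8/1025) × (2.508/70) = 3.4256 × 10⁻⁴ s⁻² ≈ 3.43 × 10⁻⁴ s⁻².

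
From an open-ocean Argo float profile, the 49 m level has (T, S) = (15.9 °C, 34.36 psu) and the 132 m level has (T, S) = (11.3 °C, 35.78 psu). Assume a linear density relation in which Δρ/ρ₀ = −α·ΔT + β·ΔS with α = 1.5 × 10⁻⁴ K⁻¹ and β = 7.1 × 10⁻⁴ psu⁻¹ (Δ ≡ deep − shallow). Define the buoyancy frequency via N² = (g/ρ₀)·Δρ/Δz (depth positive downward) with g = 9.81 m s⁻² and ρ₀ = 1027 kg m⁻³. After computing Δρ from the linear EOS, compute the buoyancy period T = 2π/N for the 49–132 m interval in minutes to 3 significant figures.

7.39 min

ΔT = -4.6 K, ΔS = +1.42 psu (deep − shallow).
Δρ/ρ₀ = −αΔT + βΔS = 6.90 × 10⁻⁴ + 1.0082 × 10⁻³ = 1.6982 × 10⁻³, so Δρ ≈ 1.744 kg m⁻³.
N² = (g/ρ₀)·Δρ/Δz = g·(Δρ/ρ₀)/Δz = 9.81 × 1.6982 × 10⁻³ / 83 = 2.0071 × 10⁻⁴ s⁻².
N = √(2.0071 × 10⁻⁴) = 0.014167 rad s⁻¹ → T = 2π/N = 443.51 s = 7.3918 min ≈ 7.39 min.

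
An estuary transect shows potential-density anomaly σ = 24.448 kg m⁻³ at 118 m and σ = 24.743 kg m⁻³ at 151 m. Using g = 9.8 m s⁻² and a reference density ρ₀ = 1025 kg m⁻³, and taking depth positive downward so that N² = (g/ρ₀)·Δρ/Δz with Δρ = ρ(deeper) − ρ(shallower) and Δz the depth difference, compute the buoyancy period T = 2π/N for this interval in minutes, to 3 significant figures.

Δρ = 1024.743 − 1024.448 = 0.295 kg m⁻³ over Δz = 151 − 118 = 33 m.
N² = (9.8/1025) × (0.295/33) = 8.5469 × 10⁻⁵ s⁻².
N = √(8.5469 × 10⁻⁵) = 9.2449 × 10⁻³ rad s⁻¹, so T = 2π/N = 679.64 s = 11.327 min ≈ 11.3 min.

11.3 min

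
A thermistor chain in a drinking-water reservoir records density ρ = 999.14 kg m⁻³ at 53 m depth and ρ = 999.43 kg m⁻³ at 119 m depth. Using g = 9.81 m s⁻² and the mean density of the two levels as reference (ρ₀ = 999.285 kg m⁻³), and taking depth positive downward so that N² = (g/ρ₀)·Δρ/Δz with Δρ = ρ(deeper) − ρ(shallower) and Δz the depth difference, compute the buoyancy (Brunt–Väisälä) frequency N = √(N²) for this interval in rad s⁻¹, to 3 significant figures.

6.57 × 10⁻³ rad s⁻¹

Δρ = 999.43 − 999.14 = 0.29 kg m⁻³ over Δz = 119 − 53 = 66 m.
N² = (9.81/999.285) × (0.29/66) = 4.3135 × 10⁻⁵ s⁻².
N = √(4.3135 × 10⁻⁵) = 6.5677 × 10⁻³ rad s⁻¹ ≈ 6.57 × 10⁻³ rad s⁻¹.
A positive N² confirms static stability across the interval.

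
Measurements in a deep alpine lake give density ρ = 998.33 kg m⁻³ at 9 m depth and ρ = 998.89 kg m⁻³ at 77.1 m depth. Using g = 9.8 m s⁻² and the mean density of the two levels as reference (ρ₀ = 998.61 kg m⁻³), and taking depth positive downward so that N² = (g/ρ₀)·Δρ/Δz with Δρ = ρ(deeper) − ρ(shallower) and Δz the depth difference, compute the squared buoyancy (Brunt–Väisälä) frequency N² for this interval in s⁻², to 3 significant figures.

Δρ = 998.89 − 998.33 = 0.56 kg m⁻³ over Δz = 77.1 − 9 = 68.1 m.
N² = (9.8/998.61) × (0.56/68.1) = 8.0700 × 10⁻⁵ s⁻² ≈ 8.07 × 10⁻⁵ s⁻².

8.07 × 10⁻⁵ s⁻²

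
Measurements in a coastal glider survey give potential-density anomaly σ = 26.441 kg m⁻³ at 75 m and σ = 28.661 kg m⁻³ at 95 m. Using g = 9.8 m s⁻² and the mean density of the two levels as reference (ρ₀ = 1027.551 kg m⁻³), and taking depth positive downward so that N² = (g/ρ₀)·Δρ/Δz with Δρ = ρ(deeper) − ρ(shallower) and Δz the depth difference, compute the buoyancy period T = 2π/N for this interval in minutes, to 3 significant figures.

3.22 min

Δρ = 1028.661 − 1026.441 = 2.220 kg m⁻³ over Δz = 95 − 75 = 20 m.
N² = (9.8/1027.551) × (2.220/20) = 1.0586 × 10⁻³ s⁻².
N = √(1.0586 × 10⁻³) = 0.032536 rad s⁻¹, so T = 2π/N = 193.11 s = 3.2185 min ≈ 3.22 min.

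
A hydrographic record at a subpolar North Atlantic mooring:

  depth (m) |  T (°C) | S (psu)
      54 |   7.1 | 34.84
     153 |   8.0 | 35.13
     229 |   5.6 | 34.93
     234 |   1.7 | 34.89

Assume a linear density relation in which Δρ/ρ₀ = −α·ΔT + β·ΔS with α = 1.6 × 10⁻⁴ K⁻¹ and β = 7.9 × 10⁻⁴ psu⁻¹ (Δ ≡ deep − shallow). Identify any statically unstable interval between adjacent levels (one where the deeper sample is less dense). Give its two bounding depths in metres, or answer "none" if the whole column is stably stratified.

Evaluate Δρ/ρ₀ = −αΔT + βΔS across each adjacent pair:
  54–153 m: −αΔT+βΔS = −(1.6 × 10⁻⁴)(+0.9)+(7.9 × 10⁻⁴)(+0.29) = 8.5 × 10⁻⁵ → stable
  153–229 m: −αΔT+βΔS = −(1.6 × 10⁻⁴)(-2.4)+(7.9 × 10⁻⁴)(-0.20) = 2.3 × 10⁻⁴ → stable
  229–234 m: −αΔT+βΔS = −(1.6 × 10⁻⁴)(-3.9)+(7.9 × 10⁻⁴)(-0.04) = 5.9 × 10⁻⁴ → stable
Every interval has Δρ > 0: the column is stably stratified throughout.

none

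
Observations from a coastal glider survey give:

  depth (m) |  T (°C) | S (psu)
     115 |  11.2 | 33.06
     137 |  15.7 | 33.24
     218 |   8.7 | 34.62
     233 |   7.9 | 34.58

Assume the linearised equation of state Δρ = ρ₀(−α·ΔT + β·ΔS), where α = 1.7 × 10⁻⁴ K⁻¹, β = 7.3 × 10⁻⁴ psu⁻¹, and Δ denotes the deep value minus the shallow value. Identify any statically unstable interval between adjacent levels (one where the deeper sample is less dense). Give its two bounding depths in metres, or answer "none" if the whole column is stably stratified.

Evaluate Δρ/ρ₀ = −αΔT + βΔS across each adjacent pair:
  115–137 m: −αΔT+βΔS = −(1.7 × 10⁻⁴)(+4.5)+(7.3 × 10⁻⁴)(+0.18) = -6.3 × 10⁻⁴ → UNSTABLE
  137–218 m: −αΔT+βΔS = −(1.7 × 10⁻⁴)(-7.0)+(7.3 × 10⁻⁴)(+1.38) = 2.2 × 10⁻³ → stable
  218–233 m: −αΔT+βΔS = −(1.7 × 10⁻⁴)(-0.8)+(7.3 × 10⁻⁴)(-0.04) = 1.1 × 10⁻⁴ → stable
The 115–137 m interval has Δρ < 0: lighter water underlies denser water.

115–137 m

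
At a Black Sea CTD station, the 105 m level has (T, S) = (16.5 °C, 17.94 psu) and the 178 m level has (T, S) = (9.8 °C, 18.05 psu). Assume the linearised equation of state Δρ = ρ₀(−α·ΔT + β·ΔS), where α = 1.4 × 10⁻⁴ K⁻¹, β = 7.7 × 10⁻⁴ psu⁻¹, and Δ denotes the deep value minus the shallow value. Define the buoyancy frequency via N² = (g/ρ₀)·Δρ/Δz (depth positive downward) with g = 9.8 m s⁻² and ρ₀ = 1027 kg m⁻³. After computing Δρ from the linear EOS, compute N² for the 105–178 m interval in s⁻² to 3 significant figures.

1.37 × 10⁻⁴ s⁻²

ΔT = -6.7 K, ΔS = +0.11 psu (deep − shallow).
Δρ/ρ₀ = −αΔT + βΔS = 9.38 × 10⁻⁴ + 8.47 × 10⁻⁵ = 1.0227 × 10⁻³, so Δρ ≈ 1.050 kg m⁻³.
N² = (g/ρ₀)·Δρ/Δz = g·(Δρ/ρ₀)/Δz = 9.8 × 1.0227 × 10⁻³ / 73 = 1.3729 × 10⁻⁴ s⁻² ≈ 1.37 × 10⁻⁴ s⁻².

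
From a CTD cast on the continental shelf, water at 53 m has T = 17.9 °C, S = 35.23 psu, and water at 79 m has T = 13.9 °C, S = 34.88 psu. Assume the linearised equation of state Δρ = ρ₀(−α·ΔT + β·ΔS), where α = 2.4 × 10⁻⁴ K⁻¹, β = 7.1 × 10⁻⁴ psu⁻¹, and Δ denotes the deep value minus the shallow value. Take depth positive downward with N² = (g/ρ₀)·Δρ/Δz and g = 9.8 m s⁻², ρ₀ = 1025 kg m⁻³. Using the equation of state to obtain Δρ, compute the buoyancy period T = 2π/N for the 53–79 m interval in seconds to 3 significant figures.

ΔT = -4.0 K, ΔS = -0.35 psu (deep − shallow).
Δρ/ρ₀ = −αΔT + βΔS = 9.60 × 10⁻⁴ − 2.485 × 10⁻⁴ = 7.115 × 10⁻⁴, so Δρ ≈ 0.7293 kg m⁻³.
N² = (g/ρ₀)·Δρ/Δz = g·(Δρ/ρ₀)/Δz = 9.8 × 7.115 × 10⁻⁴ / 26 = 2.6818 × 10⁻⁴ s⁻².
N = √(2.6818 × 10⁻⁴) = 0.016376 rad s⁻¹ → T = 2π/N = 383.68 s ≈ 384 s.

384 s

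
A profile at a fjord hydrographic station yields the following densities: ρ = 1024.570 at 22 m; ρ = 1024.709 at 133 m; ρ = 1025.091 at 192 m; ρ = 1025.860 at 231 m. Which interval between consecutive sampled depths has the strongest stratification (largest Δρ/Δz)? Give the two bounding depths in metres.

192–231 m

Compute the density gradient over each adjacent pair:
  22–133 m: Δρ/Δz = 0.139/111 = 1.3 × 10⁻³ kg m⁻⁴
  133–192 m: Δρ/Δz = 0.382/59 = 6.5 × 10⁻³ kg m⁻⁴
  192–231 m: Δρ/Δz = 0.769/39 = 0.020 kg m⁻⁴
The largest gradient is in the 192–231 m interval — the pycnocline.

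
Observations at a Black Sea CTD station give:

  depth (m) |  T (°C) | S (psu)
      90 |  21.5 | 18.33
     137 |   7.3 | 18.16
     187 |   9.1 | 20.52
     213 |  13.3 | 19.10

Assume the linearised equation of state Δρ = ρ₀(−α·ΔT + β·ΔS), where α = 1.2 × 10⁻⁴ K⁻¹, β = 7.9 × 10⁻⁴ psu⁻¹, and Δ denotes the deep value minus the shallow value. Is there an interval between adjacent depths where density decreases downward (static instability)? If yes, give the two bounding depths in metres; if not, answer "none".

187–213 m

Evaluate Δρ/ρ₀ = −αΔT + βΔS across each adjacent pair:
  90–137 m: −αΔT+βΔS = −(1.2 × 10⁻⁴)(-14.2)+(7.9 × 10⁻⁴)(-0.17) = 1.6 × 10⁻³ → stable
  137–187 m: −αΔT+βΔS = −(1.2 × 10⁻⁴)(+1.8)+(7.9 × 10⁻⁴)(+2.36) = 1.6 × 10⁻³ → stable
  187–213 m: −αΔT+βΔS = −(1.2 × 10⁻⁴)(+4.2)+(7.9 × 10⁻⁴)(-1.42) = -1.6 × 10⁻³ → UNSTABLE
The 187–213 m interval has Δρ < 0: lighter water underlies denser water.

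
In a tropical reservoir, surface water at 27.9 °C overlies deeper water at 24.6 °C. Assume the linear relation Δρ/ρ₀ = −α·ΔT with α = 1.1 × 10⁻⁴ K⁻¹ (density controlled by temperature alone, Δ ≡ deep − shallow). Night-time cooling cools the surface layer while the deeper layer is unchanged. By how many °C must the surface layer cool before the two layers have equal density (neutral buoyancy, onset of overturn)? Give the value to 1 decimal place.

With temperature the only control, equal density requires T_surf′ = T_deep.
T_surf′ = 24.6 °C.
Cooling required: 27.9 − 24.6 = 3.3 °C.

3.3 °C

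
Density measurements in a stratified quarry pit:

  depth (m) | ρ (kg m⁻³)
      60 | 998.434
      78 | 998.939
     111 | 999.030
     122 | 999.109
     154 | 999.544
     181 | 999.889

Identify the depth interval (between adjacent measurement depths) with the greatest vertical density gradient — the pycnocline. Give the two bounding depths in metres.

Compute the density gradient over each adjacent pair:
  60–78 m: Δρ/Δz = 0.505/18 = 0.028 kg m⁻⁴
  78–111 m: Δρ/Δz = 0.091/33 = 2.8 × 10⁻³ kg m⁻⁴
  111–122 m: Δρ/Δz = 0.079/11 = 7.2 × 10⁻³ kg m⁻⁴
  122–154 m: Δρ/Δz = 0.435/32 = 0.014 kg m⁻⁴
  154–181 m: Δρ/Δz = 0.345/27 = 0.013 kg m⁻⁴
The largest gradient is in the 60–78 m interval — the pycnocline.

60–78 m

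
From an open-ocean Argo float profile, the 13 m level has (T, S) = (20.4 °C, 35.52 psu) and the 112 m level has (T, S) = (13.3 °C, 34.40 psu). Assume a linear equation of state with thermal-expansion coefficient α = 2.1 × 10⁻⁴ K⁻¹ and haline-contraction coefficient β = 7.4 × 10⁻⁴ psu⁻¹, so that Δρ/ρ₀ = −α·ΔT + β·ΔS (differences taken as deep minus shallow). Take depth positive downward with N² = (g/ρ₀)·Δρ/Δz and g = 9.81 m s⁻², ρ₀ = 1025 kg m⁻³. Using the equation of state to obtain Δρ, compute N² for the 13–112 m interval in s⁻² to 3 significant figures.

ΔT = -7.1 K, ΔS = -1.12 psu (deep − shallow).
Δρ/ρ₀ = −αΔT + βΔS = 1.491 × 10⁻³ − 8.288 × 10⁻⁴ = 6.622 × 10⁻⁴, so Δρ ≈ 0.6788 kg m⁻³.
N² = (g/ρ₀)·Δρ/Δz = g·(Δρ/ρ₀)/Δz = 9.81 × 6.622 × 10⁻⁴ / 99 = 6.5618 × 10⁻⁵ s⁻² ≈ 6.56 × 10⁻⁵ s⁻².

6.56 × 10⁻⁵ s⁻²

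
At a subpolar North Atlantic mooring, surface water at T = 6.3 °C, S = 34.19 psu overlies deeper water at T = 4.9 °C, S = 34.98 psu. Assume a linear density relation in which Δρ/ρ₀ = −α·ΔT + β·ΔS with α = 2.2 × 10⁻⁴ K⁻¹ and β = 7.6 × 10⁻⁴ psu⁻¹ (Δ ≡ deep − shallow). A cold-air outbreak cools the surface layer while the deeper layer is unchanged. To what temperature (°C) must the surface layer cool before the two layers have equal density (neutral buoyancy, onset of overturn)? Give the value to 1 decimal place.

Neutral buoyancy requires Δρ = 0, i.e. −α(T_deep − T_surf′) + β(S_deep − S_surf) = 0.
T_surf′ = T_deep − (β/α)·ΔS = 4.9 − (7.6 × 10⁻⁴/2.2 × 10⁻⁴)·(+0.79) = 2.171 °C.
Cooling required: 6.3 − (2.171) = 4.129 °C.

2.2 °C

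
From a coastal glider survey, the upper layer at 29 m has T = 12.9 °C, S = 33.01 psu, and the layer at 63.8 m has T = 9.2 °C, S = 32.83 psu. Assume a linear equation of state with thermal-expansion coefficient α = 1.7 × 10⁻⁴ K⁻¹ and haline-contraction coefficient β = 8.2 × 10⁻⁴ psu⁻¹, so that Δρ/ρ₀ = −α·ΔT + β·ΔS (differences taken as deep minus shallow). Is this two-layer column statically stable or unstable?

stable

ΔT = 9.2 − 12.9 = -3.7 K and ΔS = 32.83 − 33.01 = -0.18 psu (deep − shallow).
−αΔT = 6.29 × 10⁻⁴; βΔS = -1.476 × 10⁻⁴; sum Δρ/ρ₀ = 4.814 × 10⁻⁴.
Δρ/ρ₀ > 0, so Δρ > 0: deeper water is denser → statically stable.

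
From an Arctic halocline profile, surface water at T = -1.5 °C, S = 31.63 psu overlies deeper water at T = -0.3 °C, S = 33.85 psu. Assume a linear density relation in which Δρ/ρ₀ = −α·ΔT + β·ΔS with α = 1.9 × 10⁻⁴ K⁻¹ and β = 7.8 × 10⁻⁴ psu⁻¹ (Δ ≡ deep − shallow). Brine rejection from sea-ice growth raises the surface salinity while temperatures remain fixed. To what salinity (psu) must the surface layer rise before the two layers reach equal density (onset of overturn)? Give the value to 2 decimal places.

Neutral buoyancy requires −α(T_deep − T_surf) + β(S_deep − S_surf′) = 0.
S_surf′ = S_deep − (α/β)·ΔT = 33.85 − (1.9 × 10⁻⁴/7.8 × 10⁻⁴)·(+1.2) = 33.5577 psu.
Increase required: 33.5577 − 31.63 = 1.9277 psu.

33.56 psu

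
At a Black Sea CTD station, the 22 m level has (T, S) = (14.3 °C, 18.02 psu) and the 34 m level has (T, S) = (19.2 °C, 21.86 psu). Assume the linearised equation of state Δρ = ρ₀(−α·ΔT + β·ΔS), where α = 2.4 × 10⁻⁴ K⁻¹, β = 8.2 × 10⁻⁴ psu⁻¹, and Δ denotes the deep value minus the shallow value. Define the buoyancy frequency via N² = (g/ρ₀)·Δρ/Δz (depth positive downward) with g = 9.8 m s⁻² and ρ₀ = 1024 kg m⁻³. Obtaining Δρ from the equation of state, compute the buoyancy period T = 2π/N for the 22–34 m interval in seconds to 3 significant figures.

ΔT = +4.9 K, ΔS = +3.84 psu (deep − shallow).
Δρ/ρ₀ = −αΔT + βΔS = -1.176 × 10⁻³ + 3.1488 × 10⁻³ = 1.9728 × 10⁻³, so Δρ ≈ 2.020 kg m⁻³.
N² = (g/ρ₀)·Δρ/Δz = g·(Δρ/ρ₀)/Δz = 9.8 × 1.9728 × 10⁻³ / 12 = 1.6111 × 10⁻³ s⁻².
N = √(1.6111 × 10⁻³) = 0.040139 rad s⁻¹ → T = 2π/N = 156.54 s ≈ 157 s.

157 s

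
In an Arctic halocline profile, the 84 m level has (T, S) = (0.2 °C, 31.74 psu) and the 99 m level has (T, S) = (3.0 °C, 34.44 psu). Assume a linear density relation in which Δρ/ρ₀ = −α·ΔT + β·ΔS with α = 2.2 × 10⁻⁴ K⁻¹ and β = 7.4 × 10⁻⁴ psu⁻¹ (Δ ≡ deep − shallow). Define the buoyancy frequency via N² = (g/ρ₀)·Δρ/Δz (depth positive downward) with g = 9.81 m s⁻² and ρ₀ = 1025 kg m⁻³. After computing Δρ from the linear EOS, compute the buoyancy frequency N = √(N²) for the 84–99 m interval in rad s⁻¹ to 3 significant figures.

0.0301 rad s⁻¹

ΔT = +2.8 K, ΔS = +2.70 psu (deep − shallow).
Δρ/ρ₀ = −αΔT + βΔS = -6.16 × 10⁻⁴ + 1.998 × 10⁻³ = 1.382 × 10⁻³, so Δρ ≈ 1.417 kg m⁻³.
N² = (g/ρ₀)·Δρ/Δz = g·(Δρ/ρ₀)/Δz = 9.81 × 1.382 × 10⁻³ / 15 = 9.0383 × 10⁻⁴ s⁻².
N = √(9.0383 × 10⁻⁴) = 0.030064 rad s⁻¹ ≈ 0.0301 rad s⁻¹.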